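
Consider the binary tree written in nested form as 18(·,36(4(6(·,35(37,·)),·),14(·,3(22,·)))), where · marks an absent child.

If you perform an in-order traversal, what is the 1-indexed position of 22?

8

In-order visits the left subtree, then the node, then the right subtree.
At 18: no left child.
Visit 18.
At 18: go right to 36.
  At 36: go left to 4.
    At 4: go left to 6.
      At 6: no left child.
      Visit 6.
      At 6: go right to 35.
        At 35: go left to 37.
          37 is a leaf — visit 37.
        Visit 35.
        At 35: no right child.
    Visit 4.
    At 4: no right child.
  Visit 36.
  At 36: go right to 14.
    At 14: no left child.
    Visit 14.
    At 14: go right to 3.
      At 3: go left to 22.
        22 is a leaf — visit 22.
      Visit 3.
      At 3: no right child.
Full in-order sequence: 18, 6, 37, 35, 4, 36, 14, 22, 3.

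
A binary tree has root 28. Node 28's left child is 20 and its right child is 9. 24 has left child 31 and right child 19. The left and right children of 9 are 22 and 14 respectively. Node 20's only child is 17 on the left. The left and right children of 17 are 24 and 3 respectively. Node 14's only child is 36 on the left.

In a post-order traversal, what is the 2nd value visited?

Post-order visits the left subtree, then the right subtree, then the node.
At 28: go left to 20.
  At 20: go left to 17.
    At 17: go left to 24.
      At 24: go left to 31.
        31 is a leaf — visit 31.
      At 24: go right to 19.
        19 is a leaf — visit 19.
      Visit 24.
    At 17: go right to 3.
      3 is a leaf — visit 3.
    Visit 17.
  At 20: no right child.
  Visit 20.
At 28: go right to 9.
  At 9: go left to 22.
    22 is a leaf — visit 22.
  At 9: go right to 14.
    At 14: go left to 36.
      36 is a leaf — visit 36.
    At 14: no right child.
    Visit 14.
  Visit 9.
Visit 28.
Full post-order sequence: 31, 19, 24, 3, 17, 20, 22, 36, 14, 9, 28.

19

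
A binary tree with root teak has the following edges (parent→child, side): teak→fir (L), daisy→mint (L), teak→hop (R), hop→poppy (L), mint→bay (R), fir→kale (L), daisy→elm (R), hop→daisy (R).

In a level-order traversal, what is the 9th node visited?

Level-order visits nodes level by level from the root, left to right within each level.
Level 0: teak
Level 1: fir, hop
Level 2: kale, poppy, daisy
Level 3: mint, elm
Level 4: bay
Full level-order sequence: teak, fir, hop, kale, poppy, daisy, mint, elm, bay.

bay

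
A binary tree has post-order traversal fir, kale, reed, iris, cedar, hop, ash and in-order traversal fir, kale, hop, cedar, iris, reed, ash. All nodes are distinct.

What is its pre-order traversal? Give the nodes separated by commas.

ash, hop, kale, fir, cedar, iris, reed

The last element of post-order is the root; it splits in-order into left and right subtrees.
Root ash: left subtree has 6 nodes {fir, kale, hop, cedar, iris, reed}, right has 0 { }.
  Root hop: left subtree has 2 nodes {fir, kale}, right has 3 {cedar, iris, reed}.
    Root kale: left subtree has 1 node {fir}, right has 0 { }.
    Root cedar: left subtree has 0 nodes { }, right has 2 {iris, reed}.
      Root iris: left subtree has 0 nodes { }, right has 1 {reed}.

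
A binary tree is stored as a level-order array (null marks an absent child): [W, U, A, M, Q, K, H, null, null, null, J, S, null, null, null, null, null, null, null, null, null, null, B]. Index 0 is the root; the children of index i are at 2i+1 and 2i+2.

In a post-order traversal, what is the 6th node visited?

Post-order visits the left subtree, then the right subtree, then the node.
At W: go left to U.
  At U: go left to M.
    M is a leaf — visit M.
  At U: go right to Q.
    At Q: no left child.
    At Q: go right to J.
      At J: no left child.
      At J: go right to B.
        B is a leaf — visit B.
      Visit J.
    Visit Q.
  Visit U.
At W: go right to A.
  At A: go left to K.
    At K: go left to S.
      S is a leaf — visit S.
    At K: no right child.
    Visit K.
  At A: go right to H.
    H is a leaf — visit H.
  Visit A.
Visit W.
Full post-order sequence: M, B, J, Q, U, S, K, H, A, W.

S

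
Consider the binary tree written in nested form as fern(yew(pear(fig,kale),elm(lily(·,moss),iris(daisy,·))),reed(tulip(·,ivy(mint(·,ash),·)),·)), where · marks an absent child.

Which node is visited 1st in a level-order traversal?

Level-order visits nodes level by level from the root, left to right within each level.
Level 0: fern
Level 1: yew, reed
Level 2: pear, elm, tulip
Level 3: fig, kale, lily, iris, ivy
Level 4: moss, daisy, mint
Level 5: ash
Full level-order sequence: fern, yew, reed, pear, elm, tulip, fig, kale, lily, iris, ivy, moss, daisy, mint, ash.

fern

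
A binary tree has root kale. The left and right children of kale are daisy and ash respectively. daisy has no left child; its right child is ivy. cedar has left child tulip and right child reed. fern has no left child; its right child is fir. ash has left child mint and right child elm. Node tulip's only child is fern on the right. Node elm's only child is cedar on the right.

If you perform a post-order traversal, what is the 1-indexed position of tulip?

6

Post-order visits the left subtree, then the right subtree, then the node.
At kale: go left to daisy.
  At daisy: no left child.
  At daisy: go right to ivy.
    ivy is a leaf — visit ivy.
  Visit daisy.
At kale: go right to ash.
  At ash: go left to mint.
    mint is a leaf — visit mint.
  At ash: go right to elm.
    At elm: no left child.
    At elm: go right to cedar.
      At cedar: go left to tulip.
        At tulip: no left child.
        At tulip: go right to fern.
          At fern: no left child.
          At fern: go right to fir.
            fir is a leaf — visit fir.
          Visit fern.
        Visit tulip.
      At cedar: go right to reed.
        reed is a leaf — visit reed.
      Visit cedar.
    Visit elm.
  Visit ash.
Visit kale.
Full post-order sequence: ivy, daisy, mint, fir, fern, tulip, reed, cedar, elm, ash, kale.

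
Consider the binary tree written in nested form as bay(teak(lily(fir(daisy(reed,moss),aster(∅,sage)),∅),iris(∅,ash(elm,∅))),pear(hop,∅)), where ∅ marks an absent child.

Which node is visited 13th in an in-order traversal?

In-order visits the left subtree, then the node, then the right subtree.
At bay: go left to teak.
  At teak: go left to lily.
    At lily: go left to fir.
      At fir: go left to daisy.
        At daisy: go left to reed.
          reed is a leaf — visit reed.
        Visit daisy.
        At daisy: go right to moss.
          moss is a leaf — visit moss.
      Visit fir.
      At fir: go right to aster.
        At aster: no left child.
        Visit aster.
        At aster: go right to sage.
          sage is a leaf — visit sage.
    Visit lily.
    At lily: no right child.
  Visit teak.
  At teak: go right to iris.
    At iris: no left child.
    Visit iris.
    At iris: go right to ash.
      At ash: go left to elm.
        elm is a leaf — visit elm.
      Visit ash.
      At ash: no right child.
Visit bay.
At bay: go right to pear.
  At pear: go left to hop.
    hop is a leaf — visit hop.
  Visit pear.
  At pear: no right child.
Full in-order sequence: reed, daisy, moss, fir, aster, sage, lily, teak, iris, elm, ash, bay, hop, pear.

hop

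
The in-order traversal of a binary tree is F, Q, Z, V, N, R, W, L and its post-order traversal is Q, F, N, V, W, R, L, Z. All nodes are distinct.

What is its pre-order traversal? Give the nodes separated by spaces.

Z F Q L R V N W

The last element of post-order is the root; it splits in-order into left and right subtrees.
Root Z: left subtree has 2 nodes {F, Q}, right has 5 {V, N, R, W, L}.
  Root F: left subtree has 0 nodes { }, right has 1 {Q}.
  Root L: left subtree has 4 nodes {V, N, R, W}, right has 0 { }.
    Root R: left subtree has 2 nodes {V, N}, right has 1 {W}.
      Root V: left subtree has 0 nodes { }, right has 1 {N}.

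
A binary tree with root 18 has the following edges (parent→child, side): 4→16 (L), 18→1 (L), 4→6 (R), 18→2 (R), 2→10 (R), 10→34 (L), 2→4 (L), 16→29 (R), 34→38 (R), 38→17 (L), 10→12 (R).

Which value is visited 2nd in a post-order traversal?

Post-order visits the left subtree, then the right subtree, then the node.
At 18: go left to 1.
  1 is a leaf — visit 1.
At 18: go right to 2.
  At 2: go left to 4.
    At 4: go left to 16.
      At 16: no left child.
      At 16: go right to 29.
        29 is a leaf — visit 29.
      Visit 16.
    At 4: go right to 6.
      6 is a leaf — visit 6.
    Visit 4.
  At 2: go right to 10.
    At 10: go left to 34.
      At 34: no left child.
      At 34: go right to 38.
        At 38: go left to 17.
          17 is a leaf — visit 17.
        At 38: no right child.
        Visit 38.
      Visit 34.
    At 10: go right to 12.
      12 is a leaf — visit 12.
    Visit 10.
  Visit 2.
Visit 18.
Full post-order sequence: 1, 29, 16, 6, 4, 17, 38, 34, 12, 10, 2, 18.

29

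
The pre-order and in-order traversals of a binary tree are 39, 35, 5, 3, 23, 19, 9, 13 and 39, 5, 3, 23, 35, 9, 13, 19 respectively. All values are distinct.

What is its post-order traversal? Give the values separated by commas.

The first element of pre-order is the root; it splits in-order into left and right subtrees.
Root 39: left subtree has 0 nodes { }, right has 7 {5, 3, 23, 35, 9, 13, 19}.
  Root 35: left subtree has 3 nodes {5, 3, 23}, right has 3 {9, 13, 19}.
    Root 5: left subtree has 0 nodes { }, right has 2 {3, 23}.
      Root 3: left subtree has 0 nodes { }, right has 1 {23}.
    Root 19: left subtree has 2 nodes {9, 13}, right has 0 { }.
      Root 9: left subtree has 0 nodes { }, right has 1 {13}.

23, 3, 5, 13, 9, 19, 35, 39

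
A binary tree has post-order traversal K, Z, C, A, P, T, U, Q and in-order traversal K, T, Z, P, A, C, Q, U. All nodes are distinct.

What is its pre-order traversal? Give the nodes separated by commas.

The last element of post-order is the root; it splits in-order into left and right subtrees.
Root Q: left subtree has 6 nodes {K, T, Z, P, A, C}, right has 1 {U}.
  Root T: left subtree has 1 node {K}, right has 4 {Z, P, A, C}.
    Root P: left subtree has 1 node {Z}, right has 2 {A, C}.
      Root A: left subtree has 0 nodes { }, right has 1 {C}.

Q, T, K, P, Z, A, C, U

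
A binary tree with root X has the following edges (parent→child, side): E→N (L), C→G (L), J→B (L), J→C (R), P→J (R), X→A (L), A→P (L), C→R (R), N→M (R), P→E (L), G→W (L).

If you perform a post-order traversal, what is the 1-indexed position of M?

Post-order visits the left subtree, then the right subtree, then the node.
At X: go left to A.
  At A: go left to P.
    At P: go left to E.
      At E: go left to N.
        At N: no left child.
        At N: go right to M.
          M is a leaf — visit M.
        Visit N.
      At E: no right child.
      Visit E.
    At P: go right to J.
      At J: go left to B.
        B is a leaf — visit B.
      At J: go right to C.
        At C: go left to G.
          At G: go left to W.
            W is a leaf — visit W.
          At G: no right child.
          Visit G.
        At C: go right to R.
          R is a leaf — visit R.
        Visit C.
      Visit J.
    Visit P.
  At A: no right child.
  Visit A.
At X: no right child.
Visit X.
Full post-order sequence: M, N, E, B, W, G, R, C, J, P, A, X.

1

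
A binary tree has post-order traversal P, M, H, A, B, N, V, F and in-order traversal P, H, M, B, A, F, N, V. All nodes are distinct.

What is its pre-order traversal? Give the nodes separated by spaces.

The last element of post-order is the root; it splits in-order into left and right subtrees.
Root F: left subtree has 5 nodes {P, H, M, B, A}, right has 2 {N, V}.
  Root B: left subtree has 3 nodes {P, H, M}, right has 1 {A}.
    Root H: left subtree has 1 node {P}, right has 1 {M}.
  Root V: left subtree has 1 node {N}, right has 0 { }.

F B H P M A V N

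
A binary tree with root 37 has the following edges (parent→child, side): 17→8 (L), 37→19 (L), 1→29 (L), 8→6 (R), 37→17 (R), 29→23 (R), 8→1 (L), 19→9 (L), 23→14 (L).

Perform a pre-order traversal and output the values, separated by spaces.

Pre-order visits the node, then its left subtree, then its right subtree.
Visit 37.
At 37: go left to 19.
  Visit 19.
  At 19: go left to 9.
    9 is a leaf — visit 9.
  At 19: no right child.
At 37: go right to 17.
  Visit 17.
  At 17: go left to 8.
    Visit 8.
    At 8: go left to 1.
      Visit 1.
      At 1: go left to 29.
        Visit 29.
        At 29: no left child.
        At 29: go right to 23.
          Visit 23.
          At 23: go left to 14.
            14 is a leaf — visit 14.
          At 23: no right child.
      At 1: no right child.
    At 8: go right to 6.
      6 is a leaf — visit 6.
  At 17: no right child.

37 19 9 17 8 1 29 23 14 6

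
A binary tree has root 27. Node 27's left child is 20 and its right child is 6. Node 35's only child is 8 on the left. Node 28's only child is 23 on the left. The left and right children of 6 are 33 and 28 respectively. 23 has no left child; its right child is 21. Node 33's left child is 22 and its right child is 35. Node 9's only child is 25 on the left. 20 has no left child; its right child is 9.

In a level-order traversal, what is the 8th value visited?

22

Level-order visits nodes level by level from the root, left to right within each level.
Level 0: 27
Level 1: 20, 6
Level 2: 9, 33, 28
Level 3: 25, 22, 35, 23
Level 4: 8, 21
Full level-order sequence: 27, 20, 6, 9, 33, 28, 25, 22, 35, 23, 8, 21.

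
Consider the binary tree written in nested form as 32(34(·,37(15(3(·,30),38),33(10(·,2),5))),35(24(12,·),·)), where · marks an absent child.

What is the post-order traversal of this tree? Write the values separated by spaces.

Post-order visits the left subtree, then the right subtree, then the node.
At 32: go left to 34.
  At 34: no left child.
  At 34: go right to 37.
    At 37: go left to 15.
      At 15: go left to 3.
        At 3: no left child.
        At 3: go right to 30.
          30 is a leaf — visit 30.
        Visit 3.
      At 15: go right to 38.
        38 is a leaf — visit 38.
      Visit 15.
    At 37: go right to 33.
      At 33: go left to 10.
        At 10: no left child.
        At 10: go right to 2.
          2 is a leaf — visit 2.
        Visit 10.
      At 33: go right to 5.
        5 is a leaf — visit 5.
      Visit 33.
    Visit 37.
  Visit 34.
At 32: go right to 35.
  At 35: go left to 24.
    At 24: go left to 12.
      12 is a leaf — visit 12.
    At 24: no right child.
    Visit 24.
  At 35: no right child.
  Visit 35.
Visit 32.

30 3 38 15 2 10 5 33 37 34 12 24 35 32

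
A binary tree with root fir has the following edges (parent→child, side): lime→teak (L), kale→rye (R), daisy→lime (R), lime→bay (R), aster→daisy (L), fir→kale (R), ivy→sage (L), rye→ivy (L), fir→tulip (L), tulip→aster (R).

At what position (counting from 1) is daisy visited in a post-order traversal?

4

Post-order visits the left subtree, then the right subtree, then the node.
At fir: go left to tulip.
  At tulip: no left child.
  At tulip: go right to aster.
    At aster: go left to daisy.
      At daisy: no left child.
      At daisy: go right to lime.
        At lime: go left to teak.
          teak is a leaf — visit teak.
        At lime: go right to bay.
          bay is a leaf — visit bay.
        Visit lime.
      Visit daisy.
    At aster: no right child.
    Visit aster.
  Visit tulip.
At fir: go right to kale.
  At kale: no left child.
  At kale: go right to rye.
    At rye: go left to ivy.
      At ivy: go left to sage.
        sage is a leaf — visit sage.
      At ivy: no right child.
      Visit ivy.
    At rye: no right child.
    Visit rye.
  Visit kale.
Visit fir.
Full post-order sequence: teak, bay, lime, daisy, aster, tulip, sage, ivy, rye, kale, fir.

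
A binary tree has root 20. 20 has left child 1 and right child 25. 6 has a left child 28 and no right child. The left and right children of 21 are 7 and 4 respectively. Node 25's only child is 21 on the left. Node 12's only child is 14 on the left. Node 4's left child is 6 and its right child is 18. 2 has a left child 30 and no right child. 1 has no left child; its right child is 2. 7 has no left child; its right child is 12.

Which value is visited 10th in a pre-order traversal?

Pre-order visits the node, then its left subtree, then its right subtree.
Visit 20.
At 20: go left to 1.
  Visit 1.
  At 1: no left child.
  At 1: go right to 2.
    Visit 2.
    At 2: go left to 30.
      30 is a leaf — visit 30.
    At 2: no right child.
At 20: go right to 25.
  Visit 25.
  At 25: go left to 21.
    Visit 21.
    At 21: go left to 7.
      Visit 7.
      At 7: no left child.
      At 7: go right to 12.
        Visit 12.
        At 12: go left to 14.
          14 is a leaf — visit 14.
        At 12: no right child.
    At 21: go right to 4.
      Visit 4.
      At 4: go left to 6.
        Visit 6.
        At 6: go left to 28.
          28 is a leaf — visit 28.
        At 6: no right child.
      At 4: go right to 18.
        18 is a leaf — visit 18.
  At 25: no right child.
Full pre-order sequence: 20, 1, 2, 30, 25, 21, 7, 12, 14, 4, 6, 28, 18.

4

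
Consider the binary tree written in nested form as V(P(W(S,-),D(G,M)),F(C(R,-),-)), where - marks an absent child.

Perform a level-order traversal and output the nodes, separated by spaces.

V P F W D C S G M R

Level-order visits nodes level by level from the root, left to right within each level.
Level 0: V
Level 1: P, F
Level 2: W, D, C
Level 3: S, G, M, R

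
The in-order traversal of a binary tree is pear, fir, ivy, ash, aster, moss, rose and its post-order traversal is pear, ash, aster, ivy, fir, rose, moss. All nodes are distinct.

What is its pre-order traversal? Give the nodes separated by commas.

The last element of post-order is the root; it splits in-order into left and right subtrees.
Root moss: left subtree has 5 nodes {pear, fir, ivy, ash, aster}, right has 1 {rose}.
  Root fir: left subtree has 1 node {pear}, right has 3 {ivy, ash, aster}.
    Root ivy: left subtree has 0 nodes { }, right has 2 {ash, aster}.
      Root aster: left subtree has 1 node {ash}, right has 0 { }.

moss, fir, pear, ivy, aster, ash, rose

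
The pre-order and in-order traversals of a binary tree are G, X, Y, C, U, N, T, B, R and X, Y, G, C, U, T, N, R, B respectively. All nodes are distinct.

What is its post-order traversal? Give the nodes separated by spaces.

Y X T R B N U C G

The first element of pre-order is the root; it splits in-order into left and right subtrees.
Root G: left subtree has 2 nodes {X, Y}, right has 6 {C, U, T, N, R, B}.
  Root X: left subtree has 0 nodes { }, right has 1 {Y}.
  Root C: left subtree has 0 nodes { }, right has 5 {U, T, N, R, B}.
    Root U: left subtree has 0 nodes { }, right has 4 {T, N, R, B}.
      Root N: left subtree has 1 node {T}, right has 2 {R, B}.
        Root B: left subtree has 1 node {R}, right has 0 { }.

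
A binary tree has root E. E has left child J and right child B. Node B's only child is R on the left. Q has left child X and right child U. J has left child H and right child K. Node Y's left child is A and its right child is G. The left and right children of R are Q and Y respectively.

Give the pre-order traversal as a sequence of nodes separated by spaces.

E J H K B R Q X U Y A G

Pre-order visits the node, then its left subtree, then its right subtree.
Visit E.
At E: go left to J.
  Visit J.
  At J: go left to H.
    H is a leaf — visit H.
  At J: go right to K.
    K is a leaf — visit K.
At E: go right to B.
  Visit B.
  At B: go left to R.
    Visit R.
    At R: go left to Q.
      Visit Q.
      At Q: go left to X.
        X is a leaf — visit X.
      At Q: go right to U.
        U is a leaf — visit U.
    At R: go right to Y.
      Visit Y.
      At Y: go left to A.
        A is a leaf — visit A.
      At Y: go right to G.
        G is a leaf — visit G.
  At B: no right child.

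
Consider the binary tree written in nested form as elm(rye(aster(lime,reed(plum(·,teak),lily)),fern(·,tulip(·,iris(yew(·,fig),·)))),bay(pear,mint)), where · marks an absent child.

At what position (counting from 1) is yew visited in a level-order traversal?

15

Level-order visits nodes level by level from the root, left to right within each level.
Level 0: elm
Level 1: rye, bay
Level 2: aster, fern, pear, mint
Level 3: lime, reed, tulip
Level 4: plum, lily, iris
Level 5: teak, yew
Level 6: fig
Full level-order sequence: elm, rye, bay, aster, fern, pear, mint, lime, reed, tulip, plum, lily, iris, teak, yew, fig.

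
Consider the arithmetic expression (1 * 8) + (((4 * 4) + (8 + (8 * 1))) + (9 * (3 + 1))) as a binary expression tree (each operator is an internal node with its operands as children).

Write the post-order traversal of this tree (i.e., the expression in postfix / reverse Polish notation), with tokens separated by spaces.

1 8 * 4 4 * 8 8 1 * + + 9 3 1 + * + +

Post-order on an expression tree gives postfix notation: for each operator, emit left operand, right operand, then the operator.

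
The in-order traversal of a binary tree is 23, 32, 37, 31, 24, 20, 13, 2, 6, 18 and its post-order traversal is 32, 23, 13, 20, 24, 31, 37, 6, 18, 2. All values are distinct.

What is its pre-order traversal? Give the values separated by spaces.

2 37 23 32 31 24 20 13 18 6

The last element of post-order is the root; it splits in-order into left and right subtrees.
Root 2: left subtree has 7 nodes {23, 32, 37, 31, 24, 20, 13}, right has 2 {6, 18}.
  Root 37: left subtree has 2 nodes {23, 32}, right has 4 {31, 24, 20, 13}.
    Root 23: left subtree has 0 nodes { }, right has 1 {32}.
    Root 31: left subtree has 0 nodes { }, right has 3 {24, 20, 13}.
      Root 24: left subtree has 0 nodes { }, right has 2 {20, 13}.
        Root 20: left subtree has 0 nodes { }, right has 1 {13}.
  Root 18: left subtree has 1 node {6}, right has 0 { }.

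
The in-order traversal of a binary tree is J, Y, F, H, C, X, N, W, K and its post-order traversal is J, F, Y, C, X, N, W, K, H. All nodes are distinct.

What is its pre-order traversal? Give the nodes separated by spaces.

H Y J F K W N X C

The last element of post-order is the root; it splits in-order into left and right subtrees.
Root H: left subtree has 3 nodes {J, Y, F}, right has 5 {C, X, N, W, K}.
  Root Y: left subtree has 1 node {J}, right has 1 {F}.
  Root K: left subtree has 4 nodes {C, X, N, W}, right has 0 { }.
    Root W: left subtree has 3 nodes {C, X, N}, right has 0 { }.
      Root N: left subtree has 2 nodes {C, X}, right has 0 { }.
        Root X: left subtree has 1 node {C}, right has 0 { }.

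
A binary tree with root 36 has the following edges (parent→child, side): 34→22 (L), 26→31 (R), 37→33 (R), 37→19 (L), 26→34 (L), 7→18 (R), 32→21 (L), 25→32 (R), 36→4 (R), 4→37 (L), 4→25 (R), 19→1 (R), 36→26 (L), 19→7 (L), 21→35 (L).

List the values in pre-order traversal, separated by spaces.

36 26 34 22 31 4 37 19 7 18 1 33 25 32 21 35

Pre-order visits the node, then its left subtree, then its right subtree.
Visit 36.
At 36: go left to 26.
  Visit 26.
  At 26: go left to 34.
    Visit 34.
    At 34: go left to 22.
      22 is a leaf — visit 22.
    At 34: no right child.
  At 26: go right to 31.
    31 is a leaf — visit 31.
At 36: go right to 4.
  Visit 4.
  At 4: go left to 37.
    Visit 37.
    At 37: go left to 19.
      Visit 19.
      At 19: go left to 7.
        Visit 7.
        At 7: no left child.
        At 7: go right to 18.
          18 is a leaf — visit 18.
      At 19: go right to 1.
        1 is a leaf — visit 1.
    At 37: go right to 33.
      33 is a leaf — visit 33.
  At 4: go right to 25.
    Visit 25.
    At 25: no left child.
    At 25: go right to 32.
      Visit 32.
      At 32: go left to 21.
        Visit 21.
        At 21: go left to 35.
          35 is a leaf — visit 35.
        At 21: no right child.
      At 32: no right child.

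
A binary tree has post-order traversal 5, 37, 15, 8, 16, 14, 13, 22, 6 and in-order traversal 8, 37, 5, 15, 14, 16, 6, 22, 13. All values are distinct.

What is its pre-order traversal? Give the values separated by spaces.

The last element of post-order is the root; it splits in-order into left and right subtrees.
Root 6: left subtree has 6 nodes {8, 37, 5, 15, 14, 16}, right has 2 {22, 13}.
  Root 14: left subtree has 4 nodes {8, 37, 5, 15}, right has 1 {16}.
    Root 8: left subtree has 0 nodes { }, right has 3 {37, 5, 15}.
      Root 15: left subtree has 2 nodes {37, 5}, right has 0 { }.
        Root 37: left subtree has 0 nodes { }, right has 1 {5}.
  Root 22: left subtree has 0 nodes { }, right has 1 {13}.

6 14 8 15 37 5 16 22 13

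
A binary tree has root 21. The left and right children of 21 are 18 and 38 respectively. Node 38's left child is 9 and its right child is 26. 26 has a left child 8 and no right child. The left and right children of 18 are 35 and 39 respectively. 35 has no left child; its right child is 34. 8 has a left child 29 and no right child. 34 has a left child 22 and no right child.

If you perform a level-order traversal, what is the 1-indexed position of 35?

4

Level-order visits nodes level by level from the root, left to right within each level.
Level 0: 21
Level 1: 18, 38
Level 2: 35, 39, 9, 26
Level 3: 34, 8
Level 4: 22, 29
Full level-order sequence: 21, 18, 38, 35, 39, 9, 26, 34, 8, 22, 29.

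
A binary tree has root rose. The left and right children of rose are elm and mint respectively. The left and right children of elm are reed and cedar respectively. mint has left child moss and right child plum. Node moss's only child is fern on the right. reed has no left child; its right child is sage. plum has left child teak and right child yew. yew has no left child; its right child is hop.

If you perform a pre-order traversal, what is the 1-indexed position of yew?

Pre-order visits the node, then its left subtree, then its right subtree.
Visit rose.
At rose: go left to elm.
  Visit elm.
  At elm: go left to reed.
    Visit reed.
    At reed: no left child.
    At reed: go right to sage.
      sage is a leaf — visit sage.
  At elm: go right to cedar.
    cedar is a leaf — visit cedar.
At rose: go right to mint.
  Visit mint.
  At mint: go left to moss.
    Visit moss.
    At moss: no left child.
    At moss: go right to fern.
      fern is a leaf — visit fern.
  At mint: go right to plum.
    Visit plum.
    At plum: go left to teak.
      teak is a leaf — visit teak.
    At plum: go right to yew.
      Visit yew.
      At yew: no left child.
      At yew: go right to hop.
        hop is a leaf — visit hop.
Full pre-order sequence: rose, elm, reed, sage, cedar, mint, moss, fern, plum, teak, yew, hop.

11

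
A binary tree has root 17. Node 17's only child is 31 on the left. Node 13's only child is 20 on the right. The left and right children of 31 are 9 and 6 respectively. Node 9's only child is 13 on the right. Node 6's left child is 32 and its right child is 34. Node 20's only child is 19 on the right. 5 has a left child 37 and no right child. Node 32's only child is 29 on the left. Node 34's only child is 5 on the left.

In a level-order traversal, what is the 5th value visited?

13

Level-order visits nodes level by level from the root, left to right within each level.
Level 0: 17
Level 1: 31
Level 2: 9, 6
Level 3: 13, 32, 34
Level 4: 20, 29, 5
Level 5: 19, 37
Full level-order sequence: 17, 31, 9, 6, 13, 32, 34, 20, 29, 5, 19, 37.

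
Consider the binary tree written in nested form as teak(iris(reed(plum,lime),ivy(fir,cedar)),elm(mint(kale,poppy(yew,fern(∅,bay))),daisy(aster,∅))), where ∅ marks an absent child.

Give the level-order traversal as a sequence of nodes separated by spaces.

teak iris elm reed ivy mint daisy plum lime fir cedar kale poppy aster yew fern bay

Level-order visits nodes level by level from the root, left to right within each level.
Level 0: teak
Level 1: iris, elm
Level 2: reed, ivy, mint, daisy
Level 3: plum, lime, fir, cedar, kale, poppy, aster
Level 4: yew, fern
Level 5: bay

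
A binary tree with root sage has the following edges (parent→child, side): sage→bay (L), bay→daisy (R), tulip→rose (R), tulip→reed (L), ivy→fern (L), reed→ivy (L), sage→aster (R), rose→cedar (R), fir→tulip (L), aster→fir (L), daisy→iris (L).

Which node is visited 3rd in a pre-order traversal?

daisy

Pre-order visits the node, then its left subtree, then its right subtree.
Visit sage.
At sage: go left to bay.
  Visit bay.
  At bay: no left child.
  At bay: go right to daisy.
    Visit daisy.
    At daisy: go left to iris.
      iris is a leaf — visit iris.
    At daisy: no right child.
At sage: go right to aster.
  Visit aster.
  At aster: go left to fir.
    Visit fir.
    At fir: go left to tulip.
      Visit tulip.
      At tulip: go left to reed.
        Visit reed.
        At reed: go left to ivy.
          Visit ivy.
          At ivy: go left to fern.
            fern is a leaf — visit fern.
          At ivy: no right child.
        At reed: no right child.
      At tulip: go right to rose.
        Visit rose.
        At rose: no left child.
        At rose: go right to cedar.
          cedar is a leaf — visit cedar.
    At fir: no right child.
  At aster: no right child.
Full pre-order sequence: sage, bay, daisy, iris, aster, fir, tulip, reed, ivy, fern, rose, cedar.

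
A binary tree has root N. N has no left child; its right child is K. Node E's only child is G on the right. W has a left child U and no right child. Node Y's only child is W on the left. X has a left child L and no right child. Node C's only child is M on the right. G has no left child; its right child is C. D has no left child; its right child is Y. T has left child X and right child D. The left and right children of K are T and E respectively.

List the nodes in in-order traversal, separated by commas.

N, L, X, T, D, U, W, Y, K, E, G, C, M

In-order visits the left subtree, then the node, then the right subtree.
At N: no left child.
Visit N.
At N: go right to K.
  At K: go left to T.
    At T: go left to X.
      At X: go left to L.
        L is a leaf — visit L.
      Visit X.
      At X: no right child.
    Visit T.
    At T: go right to D.
      At D: no left child.
      Visit D.
      At D: go right to Y.
        At Y: go left to W.
          At W: go left to U.
            U is a leaf — visit U.
          Visit W.
          At W: no right child.
        Visit Y.
        At Y: no right child.
  Visit K.
  At K: go right to E.
    At E: no left child.
    Visit E.
    At E: go right to G.
      At G: no left child.
      Visit G.
      At G: go right to C.
        At C: no left child.
        Visit C.
        At C: go right to M.
          M is a leaf — visit M.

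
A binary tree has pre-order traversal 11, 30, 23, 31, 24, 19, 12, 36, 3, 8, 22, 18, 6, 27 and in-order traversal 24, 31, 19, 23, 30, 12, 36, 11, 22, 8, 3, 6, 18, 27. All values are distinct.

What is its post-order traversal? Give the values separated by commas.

The first element of pre-order is the root; it splits in-order into left and right subtrees.
Root 11: left subtree has 7 nodes {24, 31, 19, 23, 30, 12, 36}, right has 6 {22, 8, 3, 6, 18, 27}.
  Root 30: left subtree has 4 nodes {24, 31, 19, 23}, right has 2 {12, 36}.
    Root 23: left subtree has 3 nodes {24, 31, 19}, right has 0 { }.
      Root 31: left subtree has 1 node {24}, right has 1 {19}.
    Root 12: left subtree has 0 nodes { }, right has 1 {36}.
  Root 3: left subtree has 2 nodes {22, 8}, right has 3 {6, 18, 27}.
    Root 8: left subtree has 1 node {22}, right has 0 { }.
    Root 18: left subtree has 1 node {6}, right has 1 {27}.

24, 19, 31, 23, 36, 12, 30, 22, 8, 6, 27, 18, 3, 11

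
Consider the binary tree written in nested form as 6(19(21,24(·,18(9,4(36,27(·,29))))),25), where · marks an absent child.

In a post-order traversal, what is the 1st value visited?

21

Post-order visits the left subtree, then the right subtree, then the node.
At 6: go left to 19.
  At 19: go left to 21.
    21 is a leaf — visit 21.
  At 19: go right to 24.
    At 24: no left child.
    At 24: go right to 18.
      At 18: go left to 9.
        9 is a leaf — visit 9.
      At 18: go right to 4.
        At 4: go left to 36.
          36 is a leaf — visit 36.
        At 4: go right to 27.
          At 27: no left child.
          At 27: go right to 29.
            29 is a leaf — visit 29.
          Visit 27.
        Visit 4.
      Visit 18.
    Visit 24.
  Visit 19.
At 6: go right to 25.
  25 is a leaf — visit 25.
Visit 6.
Full post-order sequence: 21, 9, 36, 29, 27, 4, 18, 24, 19, 25, 6.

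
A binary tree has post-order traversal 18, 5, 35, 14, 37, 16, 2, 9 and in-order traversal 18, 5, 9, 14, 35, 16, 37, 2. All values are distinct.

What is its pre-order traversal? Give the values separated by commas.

The last element of post-order is the root; it splits in-order into left and right subtrees.
Root 9: left subtree has 2 nodes {18, 5}, right has 5 {14, 35, 16, 37, 2}.
  Root 5: left subtree has 1 node {18}, right has 0 { }.
  Root 2: left subtree has 4 nodes {14, 35, 16, 37}, right has 0 { }.
    Root 16: left subtree has 2 nodes {14, 35}, right has 1 {37}.
      Root 14: left subtree has 0 nodes { }, right has 1 {35}.

9, 5, 18, 2, 16, 14, 35, 37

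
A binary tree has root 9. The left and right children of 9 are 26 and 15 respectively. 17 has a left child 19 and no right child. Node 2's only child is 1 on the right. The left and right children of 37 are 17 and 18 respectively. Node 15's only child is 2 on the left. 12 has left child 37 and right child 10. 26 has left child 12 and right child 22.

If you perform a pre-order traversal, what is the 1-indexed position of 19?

6

Pre-order visits the node, then its left subtree, then its right subtree.
Visit 9.
At 9: go left to 26.
  Visit 26.
  At 26: go left to 12.
    Visit 12.
    At 12: go left to 37.
      Visit 37.
      At 37: go left to 17.
        Visit 17.
        At 17: go left to 19.
          19 is a leaf — visit 19.
        At 17: no right child.
      At 37: go right to 18.
        18 is a leaf — visit 18.
    At 12: go right to 10.
      10 is a leaf — visit 10.
  At 26: go right to 22.
    22 is a leaf — visit 22.
At 9: go right to 15.
  Visit 15.
  At 15: go left to 2.
    Visit 2.
    At 2: no left child.
    At 2: go right to 1.
      1 is a leaf — visit 1.
  At 15: no right child.
Full pre-order sequence: 9, 26, 12, 37, 17, 19, 18, 10, 22, 15, 2, 1.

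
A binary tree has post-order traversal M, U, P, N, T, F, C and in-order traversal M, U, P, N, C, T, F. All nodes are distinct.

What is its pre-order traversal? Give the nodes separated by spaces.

The last element of post-order is the root; it splits in-order into left and right subtrees.
Root C: left subtree has 4 nodes {M, U, P, N}, right has 2 {T, F}.
  Root N: left subtree has 3 nodes {M, U, P}, right has 0 { }.
    Root P: left subtree has 2 nodes {M, U}, right has 0 { }.
      Root U: left subtree has 1 node {M}, right has 0 { }.
  Root F: left subtree has 1 node {T}, right has 0 { }.

C N P U M F T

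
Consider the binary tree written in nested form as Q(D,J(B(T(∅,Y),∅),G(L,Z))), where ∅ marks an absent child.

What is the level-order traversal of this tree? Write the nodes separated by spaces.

Level-order visits nodes level by level from the root, left to right within each level.
Level 0: Q
Level 1: D, J
Level 2: B, G
Level 3: T, L, Z
Level 4: Y

Q D J B G T L Z Y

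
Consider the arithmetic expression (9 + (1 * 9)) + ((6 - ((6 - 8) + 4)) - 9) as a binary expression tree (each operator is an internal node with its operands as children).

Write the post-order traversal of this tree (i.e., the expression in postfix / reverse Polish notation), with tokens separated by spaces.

9 1 9 * + 6 6 8 - 4 + - 9 - +

Post-order on an expression tree gives postfix notation: for each operator, emit left operand, right operand, then the operator.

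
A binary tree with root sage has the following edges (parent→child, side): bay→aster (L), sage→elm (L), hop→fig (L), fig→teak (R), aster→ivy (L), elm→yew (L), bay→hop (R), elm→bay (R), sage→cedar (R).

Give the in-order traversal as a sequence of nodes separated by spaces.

In-order visits the left subtree, then the node, then the right subtree.
At sage: go left to elm.
  At elm: go left to yew.
    yew is a leaf — visit yew.
  Visit elm.
  At elm: go right to bay.
    At bay: go left to aster.
      At aster: go left to ivy.
        ivy is a leaf — visit ivy.
      Visit aster.
      At aster: no right child.
    Visit bay.
    At bay: go right to hop.
      At hop: go left to fig.
        At fig: no left child.
        Visit fig.
        At fig: go right to teak.
          teak is a leaf — visit teak.
      Visit hop.
      At hop: no right child.
Visit sage.
At sage: go right to cedar.
  cedar is a leaf — visit cedar.

yew elm ivy aster bay fig teak hop sage cedar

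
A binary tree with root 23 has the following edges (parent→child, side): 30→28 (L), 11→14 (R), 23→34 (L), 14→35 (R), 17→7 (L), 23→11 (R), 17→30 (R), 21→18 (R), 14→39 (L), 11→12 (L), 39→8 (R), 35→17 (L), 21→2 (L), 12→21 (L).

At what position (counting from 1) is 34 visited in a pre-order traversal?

2

Pre-order visits the node, then its left subtree, then its right subtree.
Visit 23.
At 23: go left to 34.
  34 is a leaf — visit 34.
At 23: go right to 11.
  Visit 11.
  At 11: go left to 12.
    Visit 12.
    At 12: go left to 21.
      Visit 21.
      At 21: go left to 2.
        2 is a leaf — visit 2.
      At 21: go right to 18.
        18 is a leaf — visit 18.
    At 12: no right child.
  At 11: go right to 14.
    Visit 14.
    At 14: go left to 39.
      Visit 39.
      At 39: no left child.
      At 39: go right to 8.
        8 is a leaf — visit 8.
    At 14: go right to 35.
      Visit 35.
      At 35: go left to 17.
        Visit 17.
        At 17: go left to 7.
          7 is a leaf — visit 7.
        At 17: go right to 30.
          Visit 30.
          At 30: go left to 28.
            28 is a leaf — visit 28.
          At 30: no right child.
      At 35: no right child.
Full pre-order sequence: 23, 34, 11, 12, 21, 2, 18, 14, 39, 8, 35, 17, 7, 30, 28.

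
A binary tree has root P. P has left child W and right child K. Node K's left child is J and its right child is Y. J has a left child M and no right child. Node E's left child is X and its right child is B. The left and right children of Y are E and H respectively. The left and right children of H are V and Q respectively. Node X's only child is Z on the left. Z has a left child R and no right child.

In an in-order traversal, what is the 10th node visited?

B

In-order visits the left subtree, then the node, then the right subtree.
At P: go left to W.
  W is a leaf — visit W.
Visit P.
At P: go right to K.
  At K: go left to J.
    At J: go left to M.
      M is a leaf — visit M.
    Visit J.
    At J: no right child.
  Visit K.
  At K: go right to Y.
    At Y: go left to E.
      At E: go left to X.
        At X: go left to Z.
          At Z: go left to R.
            R is a leaf — visit R.
          Visit Z.
          At Z: no right child.
        Visit X.
        At X: no right child.
      Visit E.
      At E: go right to B.
        B is a leaf — visit B.
    Visit Y.
    At Y: go right to H.
      At H: go left to V.
        V is a leaf — visit V.
      Visit H.
      At H: go right to Q.
        Q is a leaf — visit Q.
Full in-order sequence: W, P, M, J, K, R, Z, X, E, B, Y, V, H, Q.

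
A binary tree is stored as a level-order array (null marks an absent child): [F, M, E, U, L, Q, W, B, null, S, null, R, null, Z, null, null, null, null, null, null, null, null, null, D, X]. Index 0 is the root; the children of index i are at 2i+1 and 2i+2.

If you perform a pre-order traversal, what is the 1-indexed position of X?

11

Pre-order visits the node, then its left subtree, then its right subtree.
Visit F.
At F: go left to M.
  Visit M.
  At M: go left to U.
    Visit U.
    At U: go left to B.
      B is a leaf — visit B.
    At U: no right child.
  At M: go right to L.
    Visit L.
    At L: go left to S.
      S is a leaf — visit S.
    At L: no right child.
At F: go right to E.
  Visit E.
  At E: go left to Q.
    Visit Q.
    At Q: go left to R.
      Visit R.
      At R: go left to D.
        D is a leaf — visit D.
      At R: go right to X.
        X is a leaf — visit X.
    At Q: no right child.
  At E: go right to W.
    Visit W.
    At W: go left to Z.
      Z is a leaf — visit Z.
    At W: no right child.
Full pre-order sequence: F, M, U, B, L, S, E, Q, R, D, X, W, Z.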